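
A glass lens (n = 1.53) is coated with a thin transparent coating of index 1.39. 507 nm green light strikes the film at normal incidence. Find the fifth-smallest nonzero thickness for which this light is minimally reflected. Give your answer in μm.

Ray reflecting at the top interface goes from n = 1.0 toward n = 1.39: a half-wave phase shift.
At the lower boundary (n = 1.39 to n = 1.53) the reflected ray undergoes a half-wave phase shift.
Net: no relative phase inversion (both shifts match).
For dark reflection here: 2 n t = (m + ½) λ.
The fifth-smallest nonzero thickness corresponds to m = 4: t = (m + ½) λ / (2 n) = 4.50 × 507 / (2 × 1.39) = 821 nm.

0.821 μm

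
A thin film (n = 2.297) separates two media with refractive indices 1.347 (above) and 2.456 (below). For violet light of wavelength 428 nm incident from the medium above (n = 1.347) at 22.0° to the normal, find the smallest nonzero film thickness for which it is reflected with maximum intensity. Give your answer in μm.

0.0955 μm

Ray reflecting at the top interface goes from n = 1.347 toward n = 2.297: a half-wave phase shift.
At the lower boundary (n = 2.297 to n = 2.456) the reflected ray undergoes a half-wave phase shift.
Net: no relative phase inversion (both shifts match).
With no net inversion, constructive interference in reflection requires 2 n t cos θ_r = m λ.
Snell's law: 1.347 sin 22.0° = 2.297 sin θ_r → sin θ_r = 0.220, cos θ_r = 0.976.
Minimum nonzero at m = 1: t = λ / (2 n cos θ_r) = 428 / (2 × 2.297 × 0.976) = 95.5 nm.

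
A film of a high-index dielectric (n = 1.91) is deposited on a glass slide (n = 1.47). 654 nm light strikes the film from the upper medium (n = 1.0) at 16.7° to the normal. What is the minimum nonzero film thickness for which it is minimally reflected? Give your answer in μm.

0.173 μm

At the upper boundary (n = 1.0 to n = 1.91) the reflected ray undergoes a half-wave phase shift.
Ray reflecting at the bottom interface goes from n = 1.91 toward n = 1.47: no phase shift.
The two reflections differ by half a wavelength.
With one net inversion, destructive interference in reflection requires 2 n t cos θ_r = m λ.
Snell's law: 1.0 sin 16.7° = 1.91 sin θ_r → sin θ_r = 0.150, cos θ_r = 0.989.
Minimum nonzero at m = 1: t = λ / (2 n cos θ_r) = 654 / (2 × 1.91 × 0.989) = 173 nm.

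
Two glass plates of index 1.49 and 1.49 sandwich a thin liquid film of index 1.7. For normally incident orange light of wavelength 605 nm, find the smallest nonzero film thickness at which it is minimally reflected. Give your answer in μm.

0.178 μm

Ray reflecting at the top interface goes from n = 1.49 toward n = 1.7: a half-wave phase shift.
Bottom surface (1.7 → 1.49): reflection off a lower-index medium gives no phase shift.
Net: one phase inversion between the two reflected rays.
With one net inversion, destructive interference in reflection requires 2 n t = m λ.
Minimum nonzero at m = 1: t = λ / (2 n) = 605 / (2 × 1.7) = 178 nm.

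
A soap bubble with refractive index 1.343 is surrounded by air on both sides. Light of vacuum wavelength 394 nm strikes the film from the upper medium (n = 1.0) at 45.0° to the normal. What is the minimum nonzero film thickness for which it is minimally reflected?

173 nm

Top surface (1.0 → 1.343): reflection off a higher-index medium gives a half-wave phase shift.
Bottom surface (1.343 → 1.0): reflection off a lower-index medium gives no phase shift.
Net: one phase inversion between the two reflected rays.
For dark reflection here: 2 n t cos θ_r = m λ.
Snell's law: 1.0 sin 45.0° = 1.343 sin θ_r → sin θ_r = 0.527, cos θ_r = 0.850.
Minimum nonzero at m = 1: t = λ / (2 n cos θ_r) = 394 / (2 × 1.343 × 0.850) = 173 nm.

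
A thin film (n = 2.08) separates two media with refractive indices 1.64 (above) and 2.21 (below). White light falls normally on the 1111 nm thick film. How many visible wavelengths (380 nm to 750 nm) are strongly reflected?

At the upper boundary (n = 1.64 to n = 2.08) the reflected ray undergoes a half-wave phase shift.
At the lower boundary (n = 2.08 to n = 2.21) the reflected ray undergoes a half-wave phase shift.
The two reflections carry the same phase change, so no net offset.
With no net inversion, constructive interference in reflection requires 2 n t = m λ.
λ = 2 n t / m = 4622 / m nm.
m=6: 770 nm (IR); m=7: 660 nm (visible); m=8: 578 nm (visible); m=9: 514 nm (visible); m=10: 462 nm (visible); m=11: 420 nm (visible); m=12: 385 nm (visible); m=13: 356 nm (UV).

6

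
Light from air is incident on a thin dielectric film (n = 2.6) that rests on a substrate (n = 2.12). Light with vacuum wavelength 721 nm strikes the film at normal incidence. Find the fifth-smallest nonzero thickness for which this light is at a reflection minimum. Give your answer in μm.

0.693 μm

At the upper boundary (n = 1.0 to n = 2.6) the reflected ray undergoes a half-wave phase shift.
At the lower boundary (n = 2.6 to n = 2.12) the reflected ray undergoes no phase shift.
Exactly one π shift → a net half-wave offset.
For minimum reflection here: 2 n t = m λ.
The fifth-smallest nonzero thickness corresponds to m = 5: t = m λ / (2 n) = 5.00 × 721 / (2 × 2.6) = 693 nm.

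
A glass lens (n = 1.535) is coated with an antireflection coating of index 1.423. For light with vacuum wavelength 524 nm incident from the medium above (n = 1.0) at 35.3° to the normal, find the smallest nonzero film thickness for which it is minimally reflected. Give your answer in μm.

Top surface (1.0 → 1.423): reflection off a higher-index medium gives a half-wave phase shift.
Bottom surface (1.423 → 1.535): reflection off a higher-index medium gives a half-wave phase shift.
Net: no relative phase inversion (both shifts match).
For weak reflection here: 2 n t cos θ_r = (m + ½) λ.
Snell's law: 1.0 sin 35.3° = 1.423 sin θ_r → sin θ_r = 0.406, cos θ_r = 0.914.
Minimum at m = 0: t = λ / (4 n cos θ_r) = 524 / (4 × 1.423 × 0.914) = 101 nm.

0.101 μm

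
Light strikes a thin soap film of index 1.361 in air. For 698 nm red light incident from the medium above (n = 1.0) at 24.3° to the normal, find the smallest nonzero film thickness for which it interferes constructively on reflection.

135 nm

Top surface (1.0 → 1.361): reflection off a higher-index medium gives a half-wave phase shift.
Ray reflecting at the bottom interface goes from n = 1.361 toward n = 1.0: no phase shift.
Net: one phase inversion between the two reflected rays.
With one net inversion, constructive interference in reflection requires 2 n t cos θ_r = (m + ½) λ.
Snell's law: 1.0 sin 24.3° = 1.361 sin θ_r → sin θ_r = 0.302, cos θ_r = 0.953.
Minimum at m = 0: t = λ / (4 n cos θ_r) = 698 / (4 × 1.361 × 0.953) = 135 nm.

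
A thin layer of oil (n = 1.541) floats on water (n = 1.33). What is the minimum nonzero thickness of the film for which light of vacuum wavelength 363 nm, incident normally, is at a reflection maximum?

58.9 nm

Ray reflecting at the top interface goes from n = 1.0 toward n = 1.541: a half-wave phase shift.
Bottom surface (1.541 → 1.33): reflection off a lower-index medium gives no phase shift.
Exactly one π shift → a net half-wave offset.
With one net inversion, constructive interference in reflection requires 2 n t = (m + ½) λ.
Minimum at m = 0: t = λ / (4 n) = 363 / (4 × 1.541) = 58.9 nm.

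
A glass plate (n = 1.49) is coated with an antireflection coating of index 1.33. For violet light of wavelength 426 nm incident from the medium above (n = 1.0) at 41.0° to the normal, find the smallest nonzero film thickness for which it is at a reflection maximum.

Top surface (1.0 → 1.33): reflection off a higher-index medium gives a half-wave phase shift.
Ray reflecting at the bottom interface goes from n = 1.33 toward n = 1.49: a half-wave phase shift.
The two reflections carry the same phase change, so no net offset.
So the condition for constructive reflection is 2 n t cos θ_r = m λ.
Snell's law: 1.0 sin 41.0° = 1.33 sin θ_r → sin θ_r = 0.493, cos θ_r = 0.870.
Minimum nonzero at m = 1: t = λ / (2 n cos θ_r) = 426 / (2 × 1.33 × 0.870) = 184 nm.

184 nm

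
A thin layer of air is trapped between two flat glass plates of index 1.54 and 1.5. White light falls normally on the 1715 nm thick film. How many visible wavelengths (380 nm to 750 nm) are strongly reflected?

4

Ray reflecting at the top interface goes from n = 1.54 toward n = 1.0: no phase shift.
Ray reflecting at the bottom interface goes from n = 1.0 toward n = 1.5: a half-wave phase shift.
Net: one phase inversion between the two reflected rays.
For maximum reflection here: 2 n t = (m + ½) λ.
λ = 2 n t / (m + ½) = 3430 / (m + ½) nm.
m=4: 762 nm (IR); m=5: 624 nm (visible); m=6: 528 nm (visible); m=7: 457 nm (visible); m=8: 404 nm (visible); m=9: 361 nm (UV).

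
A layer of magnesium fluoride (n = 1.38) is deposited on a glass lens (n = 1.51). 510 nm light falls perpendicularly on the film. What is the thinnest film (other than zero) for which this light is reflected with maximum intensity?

185 nm

At the upper boundary (n = 1.0 to n = 1.38) the reflected ray undergoes a half-wave phase shift.
Bottom surface (1.38 → 1.51): reflection off a higher-index medium gives a half-wave phase shift.
The two reflections carry the same phase change, so no net offset.
So the condition for constructive reflection is 2 n t = m λ.
Minimum nonzero at m = 1: t = λ / (2 n) = 510 / (2 × 1.38) = 185 nm.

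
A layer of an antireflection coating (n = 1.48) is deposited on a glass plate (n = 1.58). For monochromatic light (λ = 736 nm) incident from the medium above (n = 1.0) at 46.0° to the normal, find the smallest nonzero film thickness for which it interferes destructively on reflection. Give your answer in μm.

0.142 μm

At the upper boundary (n = 1.0 to n = 1.48) the reflected ray undergoes a half-wave phase shift.
Bottom surface (1.48 → 1.58): reflection off a higher-index medium gives a half-wave phase shift.
The two reflections carry the same phase change, so no net offset.
For minimum reflection here: 2 n t cos θ_r = (m + ½) λ.
Snell's law: 1.0 sin 46.0° = 1.48 sin θ_r → sin θ_r = 0.486, cos θ_r = 0.874.
Minimum at m = 0: t = λ / (4 n cos θ_r) = 736 / (4 × 1.48 × 0.874) = 142 nm.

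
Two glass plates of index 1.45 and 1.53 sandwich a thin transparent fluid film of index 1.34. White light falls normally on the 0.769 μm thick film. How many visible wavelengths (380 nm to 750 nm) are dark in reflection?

At the upper boundary (n = 1.45 to n = 1.34) the reflected ray undergoes no phase shift.
Ray reflecting at the bottom interface goes from n = 1.34 toward n = 1.53: a half-wave phase shift.
Exactly one π shift → a net half-wave offset.
For dark reflection here: 2 n t = m λ.
λ = 2 n t / m = 2061 / m nm.
m=2: 1030 nm (IR); m=3: 687 nm (visible); m=4: 515 nm (visible); m=5: 412 nm (visible); m=6: 343 nm (UV).

3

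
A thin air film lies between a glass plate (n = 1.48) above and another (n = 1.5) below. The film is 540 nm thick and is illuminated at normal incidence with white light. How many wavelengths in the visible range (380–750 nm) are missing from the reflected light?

At the upper boundary (n = 1.48 to n = 1.0) the reflected ray undergoes no phase shift.
Ray reflecting at the bottom interface goes from n = 1.0 toward n = 1.5: a half-wave phase shift.
Exactly one π shift → a net half-wave offset.
For dark reflection here: 2 n t = m λ.
λ = 2 n t / m = 1080 / m nm.
m=1: 1080 nm (IR); m=2: 540 nm (visible); m=3: 360 nm (UV).

1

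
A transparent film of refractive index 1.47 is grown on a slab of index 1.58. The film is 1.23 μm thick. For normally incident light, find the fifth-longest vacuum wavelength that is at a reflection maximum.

Ray reflecting at the top interface goes from n = 1.0 toward n = 1.47: a half-wave phase shift.
At the lower boundary (n = 1.47 to n = 1.58) the reflected ray undergoes a half-wave phase shift.
Net: no relative phase inversion (both shifts match).
With no net inversion, constructive interference in reflection requires 2 n t = m λ.
λ = 2 n t / m. The fifth-longest wavelength is m = 5: λ = 2 × 1.47 × 1230 / 5.00 = 723 nm.

723 nm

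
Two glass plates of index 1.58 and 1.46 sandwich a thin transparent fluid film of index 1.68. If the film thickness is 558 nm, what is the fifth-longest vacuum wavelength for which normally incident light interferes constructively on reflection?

Top surface (1.58 → 1.68): reflection off a higher-index medium gives a half-wave phase shift.
At the lower boundary (n = 1.68 to n = 1.46) the reflected ray undergoes no phase shift.
Exactly one π shift → a net half-wave offset.
For bright reflection here: 2 n t = (m + ½) λ.
λ = 2 n t / (m + ½). The fifth-longest wavelength is m = 4: λ = 2 × 1.68 × 558 / 4.50 = 417 nm.

417 nm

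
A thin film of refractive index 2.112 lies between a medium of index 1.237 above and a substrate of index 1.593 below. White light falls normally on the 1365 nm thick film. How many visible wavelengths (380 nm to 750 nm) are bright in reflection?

At the upper boundary (n = 1.237 to n = 2.112) the reflected ray undergoes a half-wave phase shift.
At the lower boundary (n = 2.112 to n = 1.593) the reflected ray undergoes no phase shift.
Exactly one π shift → a net half-wave offset.
With one net inversion, constructive interference in reflection requires 2 n t = (m + ½) λ.
λ = 2 n t / (m + ½) = 5766 / (m + ½) nm.
m=7: 769 nm (IR); m=8: 678 nm (visible); m=9: 607 nm (visible); m=10: 549 nm (visible); m=11: 501 nm (visible); m=12: 461 nm (visible); m=13: 427 nm (visible); m=14: 398 nm (visible); m=15: 372 nm (UV).

7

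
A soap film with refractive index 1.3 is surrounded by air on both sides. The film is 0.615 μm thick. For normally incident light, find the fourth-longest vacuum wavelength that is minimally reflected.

400 nm

At the upper boundary (n = 1.0 to n = 1.3) the reflected ray undergoes a half-wave phase shift.
Bottom surface (1.3 → 1.0): reflection off a lower-index medium gives no phase shift.
The two reflections differ by half a wavelength.
For weak reflection here: 2 n t = m λ.
λ = 2 n t / m. The fourth-longest wavelength is m = 4: λ = 2 × 1.3 × 615 / 4.00 = 400 nm.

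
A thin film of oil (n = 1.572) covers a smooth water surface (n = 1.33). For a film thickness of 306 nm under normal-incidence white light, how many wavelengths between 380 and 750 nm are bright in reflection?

Ray reflecting at the top interface goes from n = 1.0 toward n = 1.572: a half-wave phase shift.
Ray reflecting at the bottom interface goes from n = 1.572 toward n = 1.33: no phase shift.
The two reflections differ by half a wavelength.
With one net inversion, constructive interference in reflection requires 2 n t = (m + ½) λ.
λ = 2 n t / (m + ½) = 962 / (m + ½) nm.
m=0: 1924 nm (IR); m=1: 641 nm (visible); m=2: 385 nm (visible); m=3: 275 nm (UV).

2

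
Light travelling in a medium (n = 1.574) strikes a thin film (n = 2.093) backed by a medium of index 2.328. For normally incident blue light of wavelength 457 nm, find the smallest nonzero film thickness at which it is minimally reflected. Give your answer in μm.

0.0546 μm

At the upper boundary (n = 1.574 to n = 2.093) the reflected ray undergoes a half-wave phase shift.
Bottom surface (2.093 → 2.328): reflection off a higher-index medium gives a half-wave phase shift.
Zero or two π shifts → no net half-wave offset.
For dark reflection here: 2 n t = (m + ½) λ.
Minimum at m = 0: t = λ / (4 n) = 457 / (4 × 2.093) = 54.6 nm.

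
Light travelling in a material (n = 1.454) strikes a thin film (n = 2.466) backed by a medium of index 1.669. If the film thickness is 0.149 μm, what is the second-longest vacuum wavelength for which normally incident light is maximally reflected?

490 nm

Top surface (1.454 → 2.466): reflection off a higher-index medium gives a half-wave phase shift.
Ray reflecting at the bottom interface goes from n = 2.466 toward n = 1.669: no phase shift.
The two reflections differ by half a wavelength.
For maximum reflection here: 2 n t = (m + ½) λ.
λ = 2 n t / (m + ½). The second-longest wavelength is m = 1: λ = 2 × 2.466 × 149 / 1.50 = 490 nm.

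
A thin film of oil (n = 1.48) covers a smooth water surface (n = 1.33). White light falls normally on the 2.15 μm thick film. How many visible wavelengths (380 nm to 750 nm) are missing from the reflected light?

8

At the upper boundary (n = 1.0 to n = 1.48) the reflected ray undergoes a half-wave phase shift.
Ray reflecting at the bottom interface goes from n = 1.48 toward n = 1.33: no phase shift.
Exactly one π shift → a net half-wave offset.
With one net inversion, destructive interference in reflection requires 2 n t = m λ.
λ = 2 n t / m = 6364 / m nm.
m=8: 796 nm (IR); m=9: 707 nm (visible); m=10: 636 nm (visible); m=11: 579 nm (visible); m=12: 530 nm (visible); m=13: 490 nm (visible); m=14: 455 nm (visible); m=15: 424 nm (visible); m=16: 398 nm (visible); m=17: 374 nm (UV).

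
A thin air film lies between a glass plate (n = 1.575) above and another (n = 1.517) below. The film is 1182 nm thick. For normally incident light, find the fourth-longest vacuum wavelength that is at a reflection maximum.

Top surface (1.575 → 1.0): reflection off a lower-index medium gives no phase shift.
Bottom surface (1.0 → 1.517): reflection off a higher-index medium gives a half-wave phase shift.
Exactly one π shift → a net half-wave offset.
For strong reflection here: 2 n t = (m + ½) λ.
λ = 2 n t / (m + ½). The fourth-longest wavelength is m = 3: λ = 2 × 1.0 × 1182 / 3.50 = 675 nm.

675 nm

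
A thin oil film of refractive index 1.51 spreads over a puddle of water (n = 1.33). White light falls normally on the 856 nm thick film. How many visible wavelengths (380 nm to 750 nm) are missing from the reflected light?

3

Ray reflecting at the top interface goes from n = 1.0 toward n = 1.51: a half-wave phase shift.
Bottom surface (1.51 → 1.33): reflection off a lower-index medium gives no phase shift.
The two reflections differ by half a wavelength.
With one net inversion, destructive interference in reflection requires 2 n t = m λ.
λ = 2 n t / m = 2585 / m nm.
m=3: 862 nm (IR); m=4: 646 nm (visible); m=5: 517 nm (visible); m=6: 431 nm (visible); m=7: 369 nm (UV).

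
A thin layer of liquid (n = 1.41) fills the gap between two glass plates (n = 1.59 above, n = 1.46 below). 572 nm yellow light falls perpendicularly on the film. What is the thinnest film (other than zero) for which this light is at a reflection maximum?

101 nm

Top surface (1.59 → 1.41): reflection off a lower-index medium gives no phase shift.
Bottom surface (1.41 → 1.46): reflection off a higher-index medium gives a half-wave phase shift.
The two reflections differ by half a wavelength.
With one net inversion, constructive interference in reflection requires 2 n t = (m + ½) λ.
Minimum at m = 0: t = λ / (4 n) = 572 / (4 × 1.41) = 101 nm.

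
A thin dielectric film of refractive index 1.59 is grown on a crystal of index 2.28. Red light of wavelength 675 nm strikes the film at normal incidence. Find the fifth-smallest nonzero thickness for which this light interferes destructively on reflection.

955 nm

At the upper boundary (n = 1.0 to n = 1.59) the reflected ray undergoes a half-wave phase shift.
At the lower boundary (n = 1.59 to n = 2.28) the reflected ray undergoes a half-wave phase shift.
Zero or two π shifts → no net half-wave offset.
So the condition for destructive reflection is 2 n t = (m + ½) λ.
The fifth-smallest nonzero thickness corresponds to m = 4: t = (m + ½) λ / (2 n) = 4.50 × 675 / (2 × 1.59) = 955 nm.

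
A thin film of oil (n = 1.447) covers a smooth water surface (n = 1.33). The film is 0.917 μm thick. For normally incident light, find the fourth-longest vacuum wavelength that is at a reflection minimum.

Top surface (1.0 → 1.447): reflection off a higher-index medium gives a half-wave phase shift.
At the lower boundary (n = 1.447 to n = 1.33) the reflected ray undergoes no phase shift.
Net: one phase inversion between the two reflected rays.
With one net inversion, destructive interference in reflection requires 2 n t = m λ.
λ = 2 n t / m. The fourth-longest wavelength is m = 4: λ = 2 × 1.447 × 917 / 4.00 = 663 nm.

663 nm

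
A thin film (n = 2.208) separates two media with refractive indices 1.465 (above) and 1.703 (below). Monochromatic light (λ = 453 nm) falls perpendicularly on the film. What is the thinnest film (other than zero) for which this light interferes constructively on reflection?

At the upper boundary (n = 1.465 to n = 2.208) the reflected ray undergoes a half-wave phase shift.
At the lower boundary (n = 2.208 to n = 1.703) the reflected ray undergoes no phase shift.
Exactly one π shift → a net half-wave offset.
So the condition for constructive reflection is 2 n t = (m + ½) λ.
Minimum at m = 0: t = λ / (4 n) = 453 / (4 × 2.208) = 51.3 nm.

51.3 nm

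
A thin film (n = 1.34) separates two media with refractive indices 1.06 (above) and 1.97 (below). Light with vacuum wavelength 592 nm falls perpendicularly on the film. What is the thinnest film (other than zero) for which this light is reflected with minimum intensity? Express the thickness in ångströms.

Top surface (1.06 → 1.34): reflection off a higher-index medium gives a half-wave phase shift.
Ray reflecting at the bottom interface goes from n = 1.34 toward n = 1.97: a half-wave phase shift.
The two reflections carry the same phase change, so no net offset.
So the condition for destructive reflection is 2 n t = (m + ½) λ.
Minimum at m = 0: t = λ / (4 n) = 592 / (4 × 1.34) = 110 nm.

1104 Å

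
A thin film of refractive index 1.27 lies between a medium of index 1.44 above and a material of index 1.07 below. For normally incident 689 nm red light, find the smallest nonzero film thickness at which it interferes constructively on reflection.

271 nm

Top surface (1.44 → 1.27): reflection off a lower-index medium gives no phase shift.
Bottom surface (1.27 → 1.07): reflection off a lower-index medium gives no phase shift.
Zero or two π shifts → no net half-wave offset.
So the condition for constructive reflection is 2 n t = m λ.
Minimum nonzero at m = 1: t = λ / (2 n) = 689 / (2 × 1.27) = 271 nm.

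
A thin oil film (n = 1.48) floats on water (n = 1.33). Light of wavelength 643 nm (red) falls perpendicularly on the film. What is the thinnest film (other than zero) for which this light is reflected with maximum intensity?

At the upper boundary (n = 1.0 to n = 1.48) the reflected ray undergoes a half-wave phase shift.
Bottom surface (1.48 → 1.33): reflection off a lower-index medium gives no phase shift.
The two reflections differ by half a wavelength.
So the condition for constructive reflection is 2 n t = (m + ½) λ.
Minimum at m = 0: t = λ / (4 n) = 643 / (4 × 1.48) = 109 nm.

109 nm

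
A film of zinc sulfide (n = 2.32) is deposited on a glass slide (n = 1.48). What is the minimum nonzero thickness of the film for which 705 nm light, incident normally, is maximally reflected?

76.0 nm

Ray reflecting at the top interface goes from n = 1.0 toward n = 2.32: a half-wave phase shift.
Ray reflecting at the bottom interface goes from n = 2.32 toward n = 1.48: no phase shift.
The two reflections differ by half a wavelength.
So the condition for constructive reflection is 2 n t = (m + ½) λ.
Minimum at m = 0: t = λ / (4 n) = 705 / (4 × 2.32) = 76.0 nm.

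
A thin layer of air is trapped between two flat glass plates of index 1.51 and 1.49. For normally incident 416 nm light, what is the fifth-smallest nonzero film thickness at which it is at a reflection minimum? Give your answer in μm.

1.04 μm

At the upper boundary (n = 1.51 to n = 1.0) the reflected ray undergoes no phase shift.
Bottom surface (1.0 → 1.49): reflection off a higher-index medium gives a half-wave phase shift.
Net: one phase inversion between the two reflected rays.
For minimum reflection here: 2 n t = m λ.
The fifth-smallest nonzero thickness corresponds to m = 5: t = m λ / (2 n) = 5.00 × 416 / (2 × 1.0) = 1040 nm.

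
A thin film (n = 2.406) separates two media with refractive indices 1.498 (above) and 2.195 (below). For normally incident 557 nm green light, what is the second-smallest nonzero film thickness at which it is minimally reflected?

Ray reflecting at the top interface goes from n = 1.498 toward n = 2.406: a half-wave phase shift.
Ray reflecting at the bottom interface goes from n = 2.406 toward n = 2.195: no phase shift.
The two reflections differ by half a wavelength.
So the condition for destructive reflection is 2 n t = m λ.
The second-smallest nonzero thickness corresponds to m = 2: t = m λ / (2 n) = 2.00 × 557 / (2 × 2.406) = 232 nm.

232 nm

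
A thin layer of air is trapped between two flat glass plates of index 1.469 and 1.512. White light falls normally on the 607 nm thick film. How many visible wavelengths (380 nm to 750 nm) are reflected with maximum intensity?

Ray reflecting at the top interface goes from n = 1.469 toward n = 1.0: no phase shift.
Bottom surface (1.0 → 1.512): reflection off a higher-index medium gives a half-wave phase shift.
Exactly one π shift → a net half-wave offset.
With one net inversion, constructive interference in reflection requires 2 n t = (m + ½) λ.
λ = 2 n t / (m + ½) = 1214 / (m + ½) nm.
m=1: 809 nm (IR); m=2: 486 nm (visible); m=3: 347 nm (UV).

1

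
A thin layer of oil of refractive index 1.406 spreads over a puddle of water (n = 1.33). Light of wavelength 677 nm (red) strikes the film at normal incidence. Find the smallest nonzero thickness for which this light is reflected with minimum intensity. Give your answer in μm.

0.241 μm

Top surface (1.0 → 1.406): reflection off a higher-index medium gives a half-wave phase shift.
Bottom surface (1.406 → 1.33): reflection off a lower-index medium gives no phase shift.
Exactly one π shift → a net half-wave offset.
With one net inversion, destructive interference in reflection requires 2 n t = m λ.
The smallest nonzero thickness corresponds to m = 1: t = m λ / (2 n) = 1.00 × 677 / (2 × 1.406) = 241 nm.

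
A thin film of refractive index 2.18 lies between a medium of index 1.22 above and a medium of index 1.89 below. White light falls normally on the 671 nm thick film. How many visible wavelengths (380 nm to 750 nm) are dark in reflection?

At the upper boundary (n = 1.22 to n = 2.18) the reflected ray undergoes a half-wave phase shift.
Ray reflecting at the bottom interface goes from n = 2.18 toward n = 1.89: no phase shift.
The two reflections differ by half a wavelength.
For dark reflection here: 2 n t = m λ.
λ = 2 n t / m = 2926 / m nm.
m=3: 975 nm (IR); m=4: 731 nm (visible); m=5: 585 nm (visible); m=6: 488 nm (visible); m=7: 418 nm (visible); m=8: 366 nm (UV).

4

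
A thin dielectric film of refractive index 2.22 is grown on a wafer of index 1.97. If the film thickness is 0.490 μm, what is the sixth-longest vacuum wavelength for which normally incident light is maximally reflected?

396 nm

At the upper boundary (n = 1.0 to n = 2.22) the reflected ray undergoes a half-wave phase shift.
Ray reflecting at the bottom interface goes from n = 2.22 toward n = 1.97: no phase shift.
The two reflections differ by half a wavelength.
So the condition for constructive reflection is 2 n t = (m + ½) λ.
λ = 2 n t / (m + ½). The sixth-longest wavelength is m = 5: λ = 2 × 2.22 × 490 / 5.50 = 396 nm.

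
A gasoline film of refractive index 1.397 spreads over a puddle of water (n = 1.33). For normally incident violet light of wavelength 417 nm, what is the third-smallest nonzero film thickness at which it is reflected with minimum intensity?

At the upper boundary (n = 1.0 to n = 1.397) the reflected ray undergoes a half-wave phase shift.
At the lower boundary (n = 1.397 to n = 1.33) the reflected ray undergoes no phase shift.
The two reflections differ by half a wavelength.
So the condition for destructive reflection is 2 n t = m λ.
The third-smallest nonzero thickness corresponds to m = 3: t = m λ / (2 n) = 3.00 × 417 / (2 × 1.397) = 448 nm.

448 nm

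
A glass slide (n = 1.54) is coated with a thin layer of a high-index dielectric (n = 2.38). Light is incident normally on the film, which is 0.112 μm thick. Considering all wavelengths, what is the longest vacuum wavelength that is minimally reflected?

Ray reflecting at the top interface goes from n = 1.0 toward n = 2.38: a half-wave phase shift.
Ray reflecting at the bottom interface goes from n = 2.38 toward n = 1.54: no phase shift.
The two reflections differ by half a wavelength.
So the condition for destructive reflection is 2 n t = m λ.
λ = 2 n t / m. The longest wavelength is m = 1: λ = 2 × 2.38 × 112 / 1.00 = 533 nm.

533 nm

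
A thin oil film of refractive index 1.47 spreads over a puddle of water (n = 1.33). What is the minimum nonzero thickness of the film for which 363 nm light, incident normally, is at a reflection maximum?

At the upper boundary (n = 1.0 to n = 1.47) the reflected ray undergoes a half-wave phase shift.
Ray reflecting at the bottom interface goes from n = 1.47 toward n = 1.33: no phase shift.
Exactly one π shift → a net half-wave offset.
With one net inversion, constructive interference in reflection requires 2 n t = (m + ½) λ.
Minimum at m = 0: t = λ / (4 n) = 363 / (4 × 1.47) = 61.7 nm.

61.7 nm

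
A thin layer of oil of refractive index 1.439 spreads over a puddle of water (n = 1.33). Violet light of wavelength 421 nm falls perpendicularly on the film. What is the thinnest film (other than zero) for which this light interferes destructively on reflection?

146 nm

Ray reflecting at the top interface goes from n = 1.0 toward n = 1.439: a half-wave phase shift.
At the lower boundary (n = 1.439 to n = 1.33) the reflected ray undergoes no phase shift.
The two reflections differ by half a wavelength.
For minimum reflection here: 2 n t = m λ.
Minimum nonzero at m = 1: t = λ / (2 n) = 421 / (2 × 1.439) = 146 nm.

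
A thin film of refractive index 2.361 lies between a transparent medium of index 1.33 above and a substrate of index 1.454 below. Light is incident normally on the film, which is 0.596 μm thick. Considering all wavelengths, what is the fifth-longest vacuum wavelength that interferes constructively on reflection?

Top surface (1.33 → 2.361): reflection off a higher-index medium gives a half-wave phase shift.
At the lower boundary (n = 2.361 to n = 1.454) the reflected ray undergoes no phase shift.
Exactly one π shift → a net half-wave offset.
So the condition for constructive reflection is 2 n t = (m + ½) λ.
λ = 2 n t / (m + ½). The fifth-longest wavelength is m = 4: λ = 2 × 2.361 × 596 / 4.50 = 625 nm.

625 nm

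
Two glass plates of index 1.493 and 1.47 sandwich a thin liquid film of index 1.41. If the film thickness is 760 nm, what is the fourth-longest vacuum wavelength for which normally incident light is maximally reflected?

Ray reflecting at the top interface goes from n = 1.493 toward n = 1.41: no phase shift.
At the lower boundary (n = 1.41 to n = 1.47) the reflected ray undergoes a half-wave phase shift.
Net: one phase inversion between the two reflected rays.
So the condition for constructive reflection is 2 n t = (m + ½) λ.
λ = 2 n t / (m + ½). The fourth-longest wavelength is m = 3: λ = 2 × 1.41 × 760 / 3.50 = 612 nm.

612 nm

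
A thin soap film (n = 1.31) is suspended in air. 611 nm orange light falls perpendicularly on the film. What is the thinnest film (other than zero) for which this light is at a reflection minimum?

233 nm

At the upper boundary (n = 1.0 to n = 1.31) the reflected ray undergoes a half-wave phase shift.
Bottom surface (1.31 → 1.0): reflection off a lower-index medium gives no phase shift.
The two reflections differ by half a wavelength.
So the condition for destructive reflection is 2 n t = m λ.
Minimum nonzero at m = 1: t = λ / (2 n) = 611 / (2 × 1.31) = 233 nm.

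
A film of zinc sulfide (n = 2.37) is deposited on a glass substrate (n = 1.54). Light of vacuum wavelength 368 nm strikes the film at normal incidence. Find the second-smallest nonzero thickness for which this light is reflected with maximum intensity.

At the upper boundary (n = 1.0 to n = 2.37) the reflected ray undergoes a half-wave phase shift.
At the lower boundary (n = 2.37 to n = 1.54) the reflected ray undergoes no phase shift.
The two reflections differ by half a wavelength.
For strong reflection here: 2 n t = (m + ½) λ.
The second-smallest nonzero thickness corresponds to m = 1: t = (m + ½) λ / (2 n) = 1.50 × 368 / (2 × 2.37) = 116 nm.

116 nm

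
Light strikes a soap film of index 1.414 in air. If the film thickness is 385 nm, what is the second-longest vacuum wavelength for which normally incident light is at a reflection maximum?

726 nm

Ray reflecting at the top interface goes from n = 1.0 toward n = 1.414: a half-wave phase shift.
Ray reflecting at the bottom interface goes from n = 1.414 toward n = 1.0: no phase shift.
Net: one phase inversion between the two reflected rays.
With one net inversion, constructive interference in reflection requires 2 n t = (m + ½) λ.
λ = 2 n t / (m + ½). The second-longest wavelength is m = 1: λ = 2 × 1.414 × 385 / 1.50 = 726 nm.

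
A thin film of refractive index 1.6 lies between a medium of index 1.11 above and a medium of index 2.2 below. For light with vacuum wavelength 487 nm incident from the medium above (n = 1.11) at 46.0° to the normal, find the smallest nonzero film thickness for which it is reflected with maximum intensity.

176 nm

At the upper boundary (n = 1.11 to n = 1.6) the reflected ray undergoes a half-wave phase shift.
At the lower boundary (n = 1.6 to n = 2.2) the reflected ray undergoes a half-wave phase shift.
Net: no relative phase inversion (both shifts match).
So the condition for constructive reflection is 2 n t cos θ_r = m λ.
Snell's law: 1.11 sin 46.0° = 1.6 sin θ_r → sin θ_r = 0.499, cos θ_r = 0.867.
Minimum nonzero at m = 1: t = λ / (2 n cos θ_r) = 487 / (2 × 1.6 × 0.867) = 176 nm.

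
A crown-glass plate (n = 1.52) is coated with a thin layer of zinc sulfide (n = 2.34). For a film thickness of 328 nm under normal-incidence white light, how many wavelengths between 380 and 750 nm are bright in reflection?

At the upper boundary (n = 1.0 to n = 2.34) the reflected ray undergoes a half-wave phase shift.
At the lower boundary (n = 2.34 to n = 1.52) the reflected ray undergoes no phase shift.
The two reflections differ by half a wavelength.
So the condition for constructive reflection is 2 n t = (m + ½) λ.
λ = 2 n t / (m + ½) = 1535 / (m + ½) nm.
m=1: 1023 nm (IR); m=2: 614 nm (visible); m=3: 439 nm (visible); m=4: 341 nm (UV).

2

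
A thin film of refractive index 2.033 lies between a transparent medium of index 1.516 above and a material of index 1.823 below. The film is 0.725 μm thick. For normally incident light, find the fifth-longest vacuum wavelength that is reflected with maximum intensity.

At the upper boundary (n = 1.516 to n = 2.033) the reflected ray undergoes a half-wave phase shift.
At the lower boundary (n = 2.033 to n = 1.823) the reflected ray undergoes no phase shift.
Net: one phase inversion between the two reflected rays.
For bright reflection here: 2 n t = (m + ½) λ.
λ = 2 n t / (m + ½). The fifth-longest wavelength is m = 4: λ = 2 × 2.033 × 725 / 4.50 = 655 nm.

655 nm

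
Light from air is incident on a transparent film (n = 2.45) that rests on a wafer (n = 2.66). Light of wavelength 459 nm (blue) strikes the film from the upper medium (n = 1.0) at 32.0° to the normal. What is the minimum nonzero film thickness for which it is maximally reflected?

95.9 nm

At the upper boundary (n = 1.0 to n = 2.45) the reflected ray undergoes a half-wave phase shift.
Bottom surface (2.45 → 2.66): reflection off a higher-index medium gives a half-wave phase shift.
Zero or two π shifts → no net half-wave offset.
With no net inversion, constructive interference in reflection requires 2 n t cos θ_r = m λ.
Snell's law: 1.0 sin 32.0° = 2.45 sin θ_r → sin θ_r = 0.216, cos θ_r = 0.976.
Minimum nonzero at m = 1: t = λ / (2 n cos θ_r) = 459 / (2 × 2.45 × 0.976) = 95.9 nm.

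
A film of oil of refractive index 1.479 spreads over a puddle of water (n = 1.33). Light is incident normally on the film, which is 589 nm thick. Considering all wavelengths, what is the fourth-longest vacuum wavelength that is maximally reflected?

Top surface (1.0 → 1.479): reflection off a higher-index medium gives a half-wave phase shift.
Bottom surface (1.479 → 1.33): reflection off a lower-index medium gives no phase shift.
Net: one phase inversion between the two reflected rays.
For maximum reflection here: 2 n t = (m + ½) λ.
λ = 2 n t / (m + ½). The fourth-longest wavelength is m = 3: λ = 2 × 1.479 × 589 / 3.50 = 498 nm.

498 nm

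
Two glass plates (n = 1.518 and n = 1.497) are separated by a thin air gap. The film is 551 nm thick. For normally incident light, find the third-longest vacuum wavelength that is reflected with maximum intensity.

Ray reflecting at the top interface goes from n = 1.518 toward n = 1.0: no phase shift.
Bottom surface (1.0 → 1.497): reflection off a higher-index medium gives a half-wave phase shift.
Net: one phase inversion between the two reflected rays.
So the condition for constructive reflection is 2 n t = (m + ½) λ.
λ = 2 n t / (m + ½). The third-longest wavelength is m = 2: λ = 2 × 1.0 × 551 / 2.50 = 441 nm.

441 nm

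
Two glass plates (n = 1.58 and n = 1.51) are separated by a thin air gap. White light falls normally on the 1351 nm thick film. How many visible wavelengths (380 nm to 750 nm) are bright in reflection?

3

Ray reflecting at the top interface goes from n = 1.58 toward n = 1.0: no phase shift.
At the lower boundary (n = 1.0 to n = 1.51) the reflected ray undergoes a half-wave phase shift.
Net: one phase inversion between the two reflected rays.
With one net inversion, constructive interference in reflection requires 2 n t = (m + ½) λ.
λ = 2 n t / (m + ½) = 2702 / (m + ½) nm.
m=3: 772 nm (IR); m=4: 600 nm (visible); m=5: 491 nm (visible); m=6: 416 nm (visible); m=7: 360 nm (UV).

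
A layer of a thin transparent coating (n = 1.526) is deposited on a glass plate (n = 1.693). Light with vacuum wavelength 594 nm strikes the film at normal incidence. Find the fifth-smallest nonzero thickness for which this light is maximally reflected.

Top surface (1.0 → 1.526): reflection off a higher-index medium gives a half-wave phase shift.
Ray reflecting at the bottom interface goes from n = 1.526 toward n = 1.693: a half-wave phase shift.
Zero or two π shifts → no net half-wave offset.
For maximum reflection here: 2 n t = m λ.
The fifth-smallest nonzero thickness corresponds to m = 5: t = m λ / (2 n) = 5.00 × 594 / (2 × 1.526) = 973 nm.

973 nm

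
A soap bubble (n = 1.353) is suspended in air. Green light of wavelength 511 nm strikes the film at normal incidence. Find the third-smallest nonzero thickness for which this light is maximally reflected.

472 nm

Top surface (1.0 → 1.353): reflection off a higher-index medium gives a half-wave phase shift.
At the lower boundary (n = 1.353 to n = 1.0) the reflected ray undergoes no phase shift.
Net: one phase inversion between the two reflected rays.
For strong reflection here: 2 n t = (m + ½) λ.
The third-smallest nonzero thickness corresponds to m = 2: t = (m + ½) λ / (2 n) = 2.50 × 511 / (2 × 1.353) = 472 nm.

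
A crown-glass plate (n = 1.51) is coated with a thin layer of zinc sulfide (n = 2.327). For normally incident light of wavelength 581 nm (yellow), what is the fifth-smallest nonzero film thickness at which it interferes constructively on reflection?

562 nm

Ray reflecting at the top interface goes from n = 1.0 toward n = 2.327: a half-wave phase shift.
Bottom surface (2.327 → 1.51): reflection off a lower-index medium gives no phase shift.
The two reflections differ by half a wavelength.
So the condition for constructive reflection is 2 n t = (m + ½) λ.
The fifth-smallest nonzero thickness corresponds to m = 4: t = (m + ½) λ / (2 n) = 4.50 × 581 / (2 × 2.327) = 562 nm.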